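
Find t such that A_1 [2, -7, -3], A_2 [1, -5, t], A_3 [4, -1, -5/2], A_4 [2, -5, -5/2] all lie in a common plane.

Normal to plane A_1A_3A_4: n = (2, -1, 4); plane equation n·P = -1.
Requiring n·A_2 = -1: (4)t + (7) = -1.
So t = -2.

-2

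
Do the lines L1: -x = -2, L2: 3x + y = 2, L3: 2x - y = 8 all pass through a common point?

Yes

The three lines meet at one point iff the augmented coefficient matrix [aᵢ bᵢ cᵢ] has rank < 3, i.e. its determinant vanishes.
Here the determinant is 0.
It vanishes, so the lines are concurrent at (2, -4).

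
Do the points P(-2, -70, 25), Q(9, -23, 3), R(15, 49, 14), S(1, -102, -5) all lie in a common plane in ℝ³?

No

A normal to the plane through P, Q, R is n = PQ × PR = (2101, -253, 510).
The plane has equation n·X = 26258. For S: n·S = 25357.
25357 ≠ 26258, so S is off the plane.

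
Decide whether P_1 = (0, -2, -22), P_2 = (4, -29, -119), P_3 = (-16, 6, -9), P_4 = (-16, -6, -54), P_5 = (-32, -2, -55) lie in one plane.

The plane through P_1, P_2, P_3 has normal n = P_1P_2 × P_1P_3 = (425, 1500, -400) and equation n·P = 5800.
Checking the remaining points: n·P_4 = 5800, n·P_5 = 5400.
Since n·P_5 = 5400 ≠ 5800, P_5 is off the plane and the points are not all coplanar.

No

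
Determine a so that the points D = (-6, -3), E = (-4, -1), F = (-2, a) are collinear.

1

The three points are collinear iff det[DE; DF] = 0.
This determinant is linear in a: (2)a + (-2) = 0, so a = 1.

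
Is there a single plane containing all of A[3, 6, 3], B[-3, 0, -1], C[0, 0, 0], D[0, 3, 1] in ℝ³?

A normal to the plane through A, B, C is n = AB × AC = (-6, -6, 18).
The plane has equation n·P = 0. For D: n·D = 0.
Equal, so D lies in the plane and all four are coplanar.

Yes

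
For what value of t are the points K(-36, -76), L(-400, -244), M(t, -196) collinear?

Collinearity: (M − K) must be parallel to (L − K) = (-364, -168).
Cross-multiplying the components: (t − (-36))·(-168) = (-120)·(-364).
Solving gives t = -296.

-296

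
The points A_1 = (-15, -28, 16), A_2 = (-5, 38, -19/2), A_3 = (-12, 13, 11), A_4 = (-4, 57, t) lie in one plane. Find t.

-21/2

Normal to plane A_1A_2A_3: n = (1431/2, -53/2, 212); plane equation n·P = -13197/2.
Requiring n·A_4 = -13197/2: (212)t + (-8745/2) = -13197/2.
So t = -21/2.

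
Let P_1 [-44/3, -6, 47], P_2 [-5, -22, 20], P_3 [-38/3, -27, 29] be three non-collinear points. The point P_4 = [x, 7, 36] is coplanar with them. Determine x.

A normal to the plane is n = P_1P_2 × P_1P_3 = (-279, 120, -171).
P_4 lies in the plane iff n · P_1P_4 = 0.
This gives (-279)x + (-651) = 0, so x = -7/3.

-7/3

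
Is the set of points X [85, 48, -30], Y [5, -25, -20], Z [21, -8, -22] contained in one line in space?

No

XY = (-80, -73, 10), XZ = (-64, -56, 8).
Comparing components 2 and 3: (-73)(8) − (10)(-56) = -24 ≠ 0, so XY and XZ are not parallel and the points are not collinear.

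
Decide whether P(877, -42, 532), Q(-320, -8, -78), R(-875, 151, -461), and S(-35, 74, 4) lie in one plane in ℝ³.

The four points are coplanar iff the 3×3 determinant with rows PQ, PR, PS is zero.
Rows: (-1197, 34, -610), (-1752, 193, -993), (-912, 116, -528).
Expanding along the first row: (-1197)(13284) − (34)(19440) + (-610)(-27216) = 39852.
Nonzero ⇒ not coplanar.

No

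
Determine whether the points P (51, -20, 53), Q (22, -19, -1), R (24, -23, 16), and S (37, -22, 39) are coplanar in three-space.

With P as base: PQ = (-29, 1, -54), PR = (-27, -3, -37), PS = (-14, -2, -14).
PR × PS = (-32, 140, 12).
PQ · (PR × PS) = 420.
Since 420 ≠ 0, the four points are not coplanar.

No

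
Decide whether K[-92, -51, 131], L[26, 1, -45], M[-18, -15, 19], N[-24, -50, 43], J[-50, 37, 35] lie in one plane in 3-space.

No

The plane through K, L, M has normal n = KL × KM = (512, 192, 400) and equation n·P = -4496.
Checking the remaining points: n·N = -4688, n·J = -4496.
Since n·N = -4688 ≠ -4496, N is off the plane and the points are not all coplanar.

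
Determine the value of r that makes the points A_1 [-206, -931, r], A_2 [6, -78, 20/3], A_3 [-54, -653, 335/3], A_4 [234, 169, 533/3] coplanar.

The points are coplanar iff A_1A_2 · (A_1A_3 × A_1A_4) = 0.
Expanding, this is linear in r: (-116280)r + (3604680) = 0.
So r = 31.

31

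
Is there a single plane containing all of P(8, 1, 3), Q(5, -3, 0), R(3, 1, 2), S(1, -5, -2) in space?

The four points are coplanar iff the 3×3 determinant with rows PQ, PR, PS is zero.
Rows: (-3, -4, -3), (-5, 0, -1), (-7, -6, -5).
Expanding along the first row: (-3)(-6) − (-4)(18) + (-3)(30) = 0.
Zero determinant ⇒ coplanar.

Yes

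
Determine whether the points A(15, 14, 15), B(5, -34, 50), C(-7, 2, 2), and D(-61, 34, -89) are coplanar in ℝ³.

Yes

With A as base: AB = (-10, -48, 35), AC = (-22, -12, -13), AD = (-76, 20, -104).
AC × AD = (1508, -1300, -1352).
AB · (AC × AD) = 0.
The scalar triple product vanishes, so the four points are coplanar.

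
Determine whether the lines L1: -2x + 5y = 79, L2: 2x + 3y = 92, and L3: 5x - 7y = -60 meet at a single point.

Intersecting L1 and L2: solving the 2×2 system gives (x, y) = (223/16, 171/8).
Substitute into L3: (5)(223/16) + (-7)(171/8) = -1279/16.
But L3 requires -60 ≠ -1279/16, so the three lines have no common point.

No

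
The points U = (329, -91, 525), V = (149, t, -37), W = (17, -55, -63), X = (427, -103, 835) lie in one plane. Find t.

-69

The points are coplanar iff UV · (UW × UX) = 0.
Expanding, this is linear in t: (39096)t + (2697624) = 0.
So t = -69.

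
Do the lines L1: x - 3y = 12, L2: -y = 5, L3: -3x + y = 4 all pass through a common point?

Yes

Intersecting L1 and L2: solving the 2×2 system gives (x, y) = (-3, -5).
Substitute into L3: (-3)(-3) + (1)(-5) = 4.
This equals 4, so (-3, -5) lies on all three lines and they are concurrent.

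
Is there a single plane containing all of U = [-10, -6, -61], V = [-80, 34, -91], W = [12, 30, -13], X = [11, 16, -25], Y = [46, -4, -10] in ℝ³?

The plane through U, V, W has normal n = UV × UW = (3000, 2700, -3400) and equation n·P = 161200.
Checking the remaining points: n·X = 161200, n·Y = 161200.
All equal 161200, so all 5 points lie in one plane.

Yes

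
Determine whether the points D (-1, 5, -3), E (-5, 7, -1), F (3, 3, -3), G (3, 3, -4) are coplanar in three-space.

Yes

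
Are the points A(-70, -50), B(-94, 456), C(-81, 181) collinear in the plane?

AB = (-24, 506), AC = (-11, 231).
If collinear, AC would be a scalar multiple of AB. But (-24)·(231) ≠ (506)·(-11) (difference 22), so they are not parallel; the points are not collinear.

No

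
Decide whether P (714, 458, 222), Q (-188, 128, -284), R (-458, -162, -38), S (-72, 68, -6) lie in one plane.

Yes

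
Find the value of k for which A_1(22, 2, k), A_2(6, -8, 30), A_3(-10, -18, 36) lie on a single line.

24

Direction A_2A_3 = (-16, -10, 6). From the x-coordinate of A_1, the parameter along the line is τ = (22 − 6)/(-16) = -1.
Then k = 30 + (-1)·(6) = 24.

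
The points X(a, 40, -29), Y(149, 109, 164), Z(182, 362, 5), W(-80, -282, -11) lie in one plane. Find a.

40

The points are coplanar iff XY · (XZ × XW) = 0.
Expanding, this is linear in a: (106444)a + (-4257760) = 0.
So a = 40.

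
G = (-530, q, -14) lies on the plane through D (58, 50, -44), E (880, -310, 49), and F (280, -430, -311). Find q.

434

The plane through D, E, F has equation 140760x + 240120y − 314640z = 34014240.
Substituting G: (240120)q + (-70197840) = 34014240, so q = 434.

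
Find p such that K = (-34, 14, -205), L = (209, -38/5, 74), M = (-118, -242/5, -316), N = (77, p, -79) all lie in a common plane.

The points are coplanar iff KL · (KM × KN) = 0.
Expanding, this is linear in p: (3537)p + (49518/5) = 0.
So p = -14/5.

-14/5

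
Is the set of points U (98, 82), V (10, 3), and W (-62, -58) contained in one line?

UV = (-88, -79), UW = (-160, -140).
det[UV; UW] = (-88)(-140) − (-79)(-160) = -320.
The determinant is nonzero, so they are not collinear.

No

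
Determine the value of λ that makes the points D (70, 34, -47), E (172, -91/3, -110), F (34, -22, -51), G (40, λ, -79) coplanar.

-296/3

Normal to plane DEF: n = (-9812/3, 2676, -8028); plane equation n·P = 718060/3.
Requiring n·G = 718060/3: (2676)λ + (1510156/3) = 718060/3.
So λ = -296/3.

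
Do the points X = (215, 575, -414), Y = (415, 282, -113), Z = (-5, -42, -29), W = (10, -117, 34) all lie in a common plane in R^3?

Yes

A normal to the plane through X, Y, Z is n = XY × XZ = (72912, -143220, -187860).
The plane has equation n·P = 11098620. For W: n·W = 11098620.
Equal, so W lies in the plane and all four are coplanar.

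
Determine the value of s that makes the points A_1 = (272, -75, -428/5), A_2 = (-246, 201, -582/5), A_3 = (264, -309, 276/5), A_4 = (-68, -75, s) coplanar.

8/5

Coplanarity ⇔ det[A_1A_2; A_1A_3; A_1A_4] = 0.
Expanding, this is linear in s: (123420)s + (-197472) = 0.
So s = 8/5.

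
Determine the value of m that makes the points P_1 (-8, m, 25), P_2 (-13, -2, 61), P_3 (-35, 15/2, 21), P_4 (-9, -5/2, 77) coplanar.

-21/2

The points are coplanar iff P_1P_2 · (P_1P_3 × P_1P_4) = 0.
Expanding, this is linear in m: (-192)m + (-2016) = 0.
So m = -21/2.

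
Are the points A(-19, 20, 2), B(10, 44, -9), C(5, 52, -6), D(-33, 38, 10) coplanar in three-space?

Yes

A normal to the plane through A, B, C is n = AB × AC = (160, -32, 352).
The plane has equation n·P = -2976. For D: n·D = -2976.
Equal, so D lies in the plane and all four are coplanar.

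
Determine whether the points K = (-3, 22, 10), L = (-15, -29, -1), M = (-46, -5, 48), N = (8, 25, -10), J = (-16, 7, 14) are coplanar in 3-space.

No

The plane through K, L, M has normal n = KL × KM = (-2235, 929, -1869) and equation n·P = 8453.
Checking the remaining points: n·N = 24035, n·J = 16097.
Since n·N = 24035 ≠ 8453, N is off the plane and the points are not all coplanar.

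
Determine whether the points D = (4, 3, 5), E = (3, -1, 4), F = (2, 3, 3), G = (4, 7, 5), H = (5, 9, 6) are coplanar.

Yes

The plane through D, E, F has normal n = DE × DF = (8, 0, -8) and equation n·P = -8.
Checking the remaining points: n·G = -8, n·H = -8.
All equal -8, so all 5 points lie in one plane.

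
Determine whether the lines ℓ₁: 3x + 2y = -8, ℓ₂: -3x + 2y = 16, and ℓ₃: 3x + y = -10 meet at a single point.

Lines aᵢx + bᵢy = cᵢ with pairwise distinct directions are concurrent exactly when det[aᵢ bᵢ cᵢ] = 0.
Here the determinant is 0.
It vanishes, so the lines are concurrent at (-4, 2).

Yes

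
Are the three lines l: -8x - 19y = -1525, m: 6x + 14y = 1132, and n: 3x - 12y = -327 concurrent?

Yes

Intersecting l and m: solving the 2×2 system gives (x, y) = (79, 47).
Substitute into n: (3)(79) + (-12)(47) = -327.
This equals -327, so (79, 47) lies on all three lines and they are concurrent.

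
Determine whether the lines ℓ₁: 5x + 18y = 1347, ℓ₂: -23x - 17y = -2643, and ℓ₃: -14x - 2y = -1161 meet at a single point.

No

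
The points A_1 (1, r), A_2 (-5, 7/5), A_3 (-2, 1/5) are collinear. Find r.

-1

The three points are collinear iff det[A_1A_2; A_1A_3] = 0.
This determinant is linear in r: (3)r + (3) = 0, so r = -1.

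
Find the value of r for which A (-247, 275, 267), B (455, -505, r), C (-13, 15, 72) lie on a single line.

Direction AC = (234, -260, -195). From the x-coordinate of B, the parameter along the line is τ = (455 − (-247))/234 = 3.
Then r = 267 + 3·(-195) = -318.

-318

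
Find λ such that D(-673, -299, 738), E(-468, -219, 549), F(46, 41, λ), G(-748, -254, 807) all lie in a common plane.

75

Normal to plane DEG: n = (14025, 30, 15225); plane equation n·P = 1788255.
Requiring n·F = 1788255: (15225)λ + (646380) = 1788255.
So λ = 75.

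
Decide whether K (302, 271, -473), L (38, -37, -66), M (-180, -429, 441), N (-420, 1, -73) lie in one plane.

No

With K as base: KL = (-264, -308, 407), KM = (-482, -700, 914), KN = (-722, -270, 400).
KM × KN = (-33220, -467108, -375260).
KL · (KM × KN) = -91476.
Since -91476 ≠ 0, the four points are not coplanar.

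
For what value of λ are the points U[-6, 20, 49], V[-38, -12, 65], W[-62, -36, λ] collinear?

77

Direction UV = (-32, -32, 16). From the x-coordinate of W, the parameter along the line is τ = (-62 − (-6))/(-32) = 7/4.
Then λ = 49 + 7/4·(16) = 77.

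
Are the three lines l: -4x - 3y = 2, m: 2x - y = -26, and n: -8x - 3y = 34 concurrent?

Yes

Lines aᵢx + bᵢy = cᵢ with pairwise distinct directions are concurrent exactly when det[aᵢ bᵢ cᵢ] = 0.
Here the determinant is 0.
It vanishes, so the lines are concurrent at (-8, 10).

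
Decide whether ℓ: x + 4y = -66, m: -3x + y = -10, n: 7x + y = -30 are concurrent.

Intersecting ℓ and m: solving the 2×2 system gives (x, y) = (-2, -16).
Substitute into n: (7)(-2) + (1)(-16) = -30.
This equals -30, so (-2, -16) lies on all three lines and they are concurrent.

Yes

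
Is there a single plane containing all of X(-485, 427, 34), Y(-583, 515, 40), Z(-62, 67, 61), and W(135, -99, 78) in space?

Yes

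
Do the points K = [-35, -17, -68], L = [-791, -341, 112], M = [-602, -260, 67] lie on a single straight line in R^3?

KL = (-756, -324, 180), KM = (-567, -243, 135).
Each component of KM is 3/4 times the corresponding component of KL, so KM = 3/4·KL and the points are collinear.

Yes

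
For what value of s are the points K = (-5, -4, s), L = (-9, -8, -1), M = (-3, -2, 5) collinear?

Direction LM = (6, 6, 6). From the x-coordinate of K, the parameter along the line is τ = (-5 − (-9))/6 = 2/3.
Then s = (-1) + 2/3·(6) = 3.

3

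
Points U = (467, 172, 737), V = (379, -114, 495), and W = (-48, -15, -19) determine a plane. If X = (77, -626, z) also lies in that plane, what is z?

-127

The plane through U, V, W has equation 170962x + 58102y − 130834z = -6591860.
Substituting X: (-130834)z + (-23207778) = -6591860, so z = -127.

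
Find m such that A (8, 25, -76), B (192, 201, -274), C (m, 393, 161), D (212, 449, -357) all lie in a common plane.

-402

The points are coplanar iff AB · (AC × AD) = 0.
Expanding, this is linear in m: (-34496)m + (-13867392) = 0.
So m = -402.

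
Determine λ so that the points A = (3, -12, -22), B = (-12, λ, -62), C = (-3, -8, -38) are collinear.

-2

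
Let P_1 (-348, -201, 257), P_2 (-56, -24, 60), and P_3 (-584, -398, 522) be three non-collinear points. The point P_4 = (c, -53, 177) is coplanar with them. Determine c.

The plane through P_1, P_2, P_3 has equation 8096x − 30888y − 15752z = -657184.
Substituting P_4: (8096)c + (-1151040) = -657184, so c = 61.

61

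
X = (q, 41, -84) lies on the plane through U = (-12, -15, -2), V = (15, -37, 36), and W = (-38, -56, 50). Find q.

-21

A normal to the plane is n = UV × UW = (414, -2392, -1679).
X lies in the plane iff n · UX = 0.
This gives (414)q + (8694) = 0, so q = -21.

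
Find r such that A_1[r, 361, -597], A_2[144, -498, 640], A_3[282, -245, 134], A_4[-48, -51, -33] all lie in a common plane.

-336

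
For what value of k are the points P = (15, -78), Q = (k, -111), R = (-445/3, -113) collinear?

-139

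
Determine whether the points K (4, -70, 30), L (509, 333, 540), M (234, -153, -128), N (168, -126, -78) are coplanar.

No

A normal to the plane through K, L, M is n = KL × KM = (-21344, 197090, -134605).
The plane has equation n·P = -17919826. For N: n·N = -17919942.
-17919942 ≠ -17919826, so N is off the plane.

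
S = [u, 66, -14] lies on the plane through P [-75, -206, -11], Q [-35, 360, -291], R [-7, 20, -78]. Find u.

97

A normal to the plane is n = PQ × PR = (25358, -16360, -29448).
S lies in the plane iff n · PS = 0.
This gives (25358)u + (-2459726) = 0, so u = 97.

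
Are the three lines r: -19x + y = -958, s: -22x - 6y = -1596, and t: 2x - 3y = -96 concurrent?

Yes

Lines aᵢx + bᵢy = cᵢ with pairwise distinct directions are concurrent exactly when det[aᵢ bᵢ cᵢ] = 0.
Here the determinant is 0.
It vanishes, so the lines are concurrent at (54, 68).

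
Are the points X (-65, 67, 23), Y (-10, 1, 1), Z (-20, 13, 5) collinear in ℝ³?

XY = (55, -66, -22), XZ = (45, -54, -18).
XY × XZ = (0, 0, 0).
The cross product vanishes, so the three points are collinear.

Yes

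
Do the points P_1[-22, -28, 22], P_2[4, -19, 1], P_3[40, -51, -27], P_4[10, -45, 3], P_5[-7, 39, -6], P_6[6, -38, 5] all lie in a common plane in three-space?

The plane through P_1, P_2, P_3 has normal n = P_1P_2 × P_1P_3 = (-924, -28, -1156) and equation n·P = -4320.
Checking the remaining points: n·P_4 = -11448, n·P_5 = 12312, n·P_6 = -10260.
Since n·P_4 = -11448 ≠ -4320, P_4 is off the plane and the points are not all coplanar.

No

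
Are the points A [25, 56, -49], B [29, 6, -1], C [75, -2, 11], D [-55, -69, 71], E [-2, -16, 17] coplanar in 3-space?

No

The plane through A, B, C has normal n = AB × AC = (-216, 2160, 2268) and equation n·P = 4428.
Checking the remaining points: n·D = 23868, n·E = 4428.
Since n·D = 23868 ≠ 4428, D is off the plane and the points are not all coplanar.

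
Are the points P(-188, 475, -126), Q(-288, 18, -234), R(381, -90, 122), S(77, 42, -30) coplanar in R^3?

The four points are coplanar iff the 3×3 determinant with rows PQ, PR, PS is zero.
Rows: (-100, -457, -108), (569, -565, 248), (265, -433, 96).
Expanding along the first row: (-100)(53144) − (-457)(-11096) + (-108)(-96652) = 53144.
Nonzero ⇒ not coplanar.

No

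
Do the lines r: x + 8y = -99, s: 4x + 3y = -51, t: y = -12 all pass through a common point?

No

Intersecting r and s: solving the 2×2 system gives (x, y) = (-111/29, -345/29).
Substitute into t: (0)(-111/29) + (1)(-345/29) = -345/29.
But t requires -12 ≠ -345/29, so the three lines have no common point.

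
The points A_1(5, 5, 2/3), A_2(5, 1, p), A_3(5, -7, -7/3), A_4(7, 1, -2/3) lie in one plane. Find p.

-1/3

Coplanarity ⇔ det[A_1A_2; A_1A_3; A_1A_4] = 0.
Expanding, this is linear in p: (24)p + (8) = 0.
So p = -1/3.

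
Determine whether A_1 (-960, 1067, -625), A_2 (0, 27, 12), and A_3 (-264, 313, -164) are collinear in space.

No

A_1A_2 = (960, -1040, 637), A_1A_3 = (696, -754, 461).
A_1A_2 × A_1A_3 = (858, 792, 0).
The cross product is nonzero, so the points do not lie on one line.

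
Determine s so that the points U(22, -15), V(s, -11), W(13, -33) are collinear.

24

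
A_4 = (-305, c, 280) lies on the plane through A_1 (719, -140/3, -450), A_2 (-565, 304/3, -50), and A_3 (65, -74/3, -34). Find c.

-32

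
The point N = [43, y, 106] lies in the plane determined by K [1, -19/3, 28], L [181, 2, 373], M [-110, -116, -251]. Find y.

-25/3

A normal to the plane is n = KL × KM = (35510, 11925, -18815).
N lies in the plane iff n · KN = 0.
This gives (11925)y + (99375) = 0, so y = -25/3.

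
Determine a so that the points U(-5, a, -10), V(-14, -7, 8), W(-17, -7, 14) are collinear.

Direction VW = (-3, 0, 6). From the x-coordinate of U, the parameter along the line is τ = (-5 − (-14))/(-3) = -3.
Then a = (-7) + (-3)·(0) = -7.

-7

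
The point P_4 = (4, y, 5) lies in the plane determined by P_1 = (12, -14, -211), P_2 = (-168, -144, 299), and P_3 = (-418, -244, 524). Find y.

Coplanarity requires P_1P_2 · (P_1P_3 × P_1P_4) = 0.
P_1P_2 = (-180, -130, 510), P_1P_3 = (-430, -230, 735); the triple product is linear in y with coefficient -87000 and constant term -4524000.
Setting it to zero: y = -52.

-52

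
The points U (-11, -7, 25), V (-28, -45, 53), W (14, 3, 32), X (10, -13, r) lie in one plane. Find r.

46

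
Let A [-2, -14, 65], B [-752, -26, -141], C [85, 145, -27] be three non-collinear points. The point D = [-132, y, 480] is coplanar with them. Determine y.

The plane through A, B, C has equation 33858x − 86922y − 118206z = -6534198.
Substituting D: (-86922)y + (-61208136) = -6534198, so y = -629.

-629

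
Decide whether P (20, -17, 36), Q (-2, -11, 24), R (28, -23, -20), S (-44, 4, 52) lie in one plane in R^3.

A normal to the plane through P, Q, R is n = PQ × PR = (-408, -1328, 84).
The plane has equation n·X = 17440. For S: n·S = 17008.
17008 ≠ 17440, so S is off the plane.

No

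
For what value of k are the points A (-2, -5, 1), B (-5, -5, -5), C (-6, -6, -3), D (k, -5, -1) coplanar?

-3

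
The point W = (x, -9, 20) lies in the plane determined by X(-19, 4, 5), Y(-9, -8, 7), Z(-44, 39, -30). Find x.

The plane through X, Y, Z has equation 350x + 300y + 50z = -5200.
Substituting W: (350)x + (-1700) = -5200, so x = -10.

-10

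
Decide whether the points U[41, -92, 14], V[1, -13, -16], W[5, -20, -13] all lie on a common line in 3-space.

No

UV = (-40, 79, -30), UW = (-36, 72, -27).
UV × UW = (27, 0, -36).
The cross product is nonzero, so the points do not lie on one line.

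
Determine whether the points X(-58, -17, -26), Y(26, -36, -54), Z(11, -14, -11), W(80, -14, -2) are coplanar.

No

A normal to the plane through X, Y, Z is n = XY × XZ = (-201, -3192, 1563).
The plane has equation n·P = 25284. For W: n·W = 25482.
25482 ≠ 25284, so W is off the plane.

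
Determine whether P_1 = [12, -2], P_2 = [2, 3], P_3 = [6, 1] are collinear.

Yes

P_1P_2 = (-10, 5), P_1P_3 = (-6, 3).
Twice the signed area of △P_1P_2P_3 is (-10)(3) − (5)(-6) = 0.
The triangle is degenerate (zero area), so the points are collinear.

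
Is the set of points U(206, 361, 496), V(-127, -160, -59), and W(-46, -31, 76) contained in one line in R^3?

No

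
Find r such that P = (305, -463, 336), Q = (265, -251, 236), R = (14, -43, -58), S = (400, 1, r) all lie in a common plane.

286

Coplanarity ⇔ det[PQ; PR; PS] = 0.
Expanding, this is linear in r: (44892)r + (-12839112) = 0.
So r = 286.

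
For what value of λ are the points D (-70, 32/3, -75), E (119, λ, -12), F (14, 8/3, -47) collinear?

Direction DF = (84, -8, 28). From the x-coordinate of E, the parameter along the line is τ = (119 − (-70))/84 = 9/4.
Then λ = 32/3 + 9/4·(-8) = -22/3.

-22/3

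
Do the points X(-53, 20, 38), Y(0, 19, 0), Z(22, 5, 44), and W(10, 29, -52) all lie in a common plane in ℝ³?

A normal to the plane through X, Y, Z is n = XY × XZ = (-576, -3168, -720).
The plane has equation n·P = -60192. For W: n·W = -60192.
Equal, so W lies in the plane and all four are coplanar.

Yes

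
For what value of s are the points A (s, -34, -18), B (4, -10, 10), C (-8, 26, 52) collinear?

12

Collinearity requires AB × AC = 0; each component is linear in s.
The y-component gives (42)s + (-504) = 0, so s = 12.
The remaining components then also vanish.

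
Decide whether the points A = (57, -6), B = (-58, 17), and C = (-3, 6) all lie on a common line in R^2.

Yes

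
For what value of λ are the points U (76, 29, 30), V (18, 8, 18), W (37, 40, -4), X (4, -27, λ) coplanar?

46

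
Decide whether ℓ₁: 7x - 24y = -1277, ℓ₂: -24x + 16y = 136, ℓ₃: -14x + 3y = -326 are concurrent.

Yes

Intersecting ℓ₁ and ℓ₂: solving the 2×2 system gives (x, y) = (37, 64).
Substitute into ℓ₃: (-14)(37) + (3)(64) = -326.
This equals -326, so (37, 64) lies on all three lines and they are concurrent.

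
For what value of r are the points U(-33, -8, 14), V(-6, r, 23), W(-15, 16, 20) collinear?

Direction UW = (18, 24, 6). From the x-coordinate of V, the parameter along the line is τ = (-6 − (-33))/18 = 3/2.
Then r = (-8) + 3/2·(24) = 28.

28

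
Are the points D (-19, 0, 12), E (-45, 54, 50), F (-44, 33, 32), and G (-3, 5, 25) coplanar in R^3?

No

With D as base: DE = (-26, 54, 38), DF = (-25, 33, 20), DG = (16, 5, 13).
DF × DG = (329, 645, -653).
DE · (DF × DG) = 1462.
Since 1462 ≠ 0, the four points are not coplanar.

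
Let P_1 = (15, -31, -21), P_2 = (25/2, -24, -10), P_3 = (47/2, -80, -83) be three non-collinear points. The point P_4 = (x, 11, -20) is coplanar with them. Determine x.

39

The plane through P_1, P_2, P_3 has equation 105x − (123/2)y + 63z = 4317/2.
Substituting P_4: (105)x + (-3873/2) = 4317/2, so x = 39.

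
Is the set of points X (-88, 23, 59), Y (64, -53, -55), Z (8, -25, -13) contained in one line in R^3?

XY = (152, -76, -114), XZ = (96, -48, -72).
XY × XZ = (0, 0, 0).
The cross product vanishes, so the three points are collinear.

Yes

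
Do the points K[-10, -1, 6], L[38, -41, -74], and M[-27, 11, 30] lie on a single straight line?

No

KL = (48, -40, -80), KM = (-17, 12, 24).
Comparing components 3 and 1: (-80)(-17) − (48)(24) = 208 ≠ 0, so KL and KM are not parallel and the points are not collinear.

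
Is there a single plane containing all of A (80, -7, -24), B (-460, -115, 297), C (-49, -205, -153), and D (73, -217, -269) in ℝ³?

Yes

A normal to the plane through A, B, C is n = AB × AC = (77490, -111069, 92988).
The plane has equation n·P = 4744971. For D: n·D = 4744971.
Equal, so D lies in the plane and all four are coplanar.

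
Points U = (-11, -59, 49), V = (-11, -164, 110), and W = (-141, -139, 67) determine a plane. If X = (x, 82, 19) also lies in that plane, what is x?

226

The plane through U, V, W has equation 2990x − 7930y − 13650z = -233870.
Substituting X: (2990)x + (-909610) = -233870, so x = 226.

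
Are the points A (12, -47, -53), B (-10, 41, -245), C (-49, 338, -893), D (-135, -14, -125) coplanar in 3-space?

Yes

The four points are coplanar iff the 3×3 determinant with rows AB, AC, AD is zero.
Rows: (-22, 88, -192), (-61, 385, -840), (-147, 33, -72).
Expanding along the first row: (-22)(0) − (88)(-119088) + (-192)(54582) = 0.
Zero determinant ⇒ coplanar.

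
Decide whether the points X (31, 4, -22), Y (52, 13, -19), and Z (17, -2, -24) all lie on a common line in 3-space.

XY = (21, 9, 3), XZ = (-14, -6, -2).
Each component of XZ is -2/3 times the corresponding component of XY, so XZ = -2/3·XY and the points are collinear.

Yes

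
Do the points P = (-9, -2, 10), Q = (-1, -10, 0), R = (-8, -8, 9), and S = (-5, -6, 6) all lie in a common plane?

The four points are coplanar iff the 3×3 determinant with rows PQ, PR, PS is zero.
Rows: (8, -8, -10), (1, -6, -1), (4, -4, -4).
Expanding along the first row: (8)(20) − (-8)(0) + (-10)(20) = -40.
Nonzero ⇒ not coplanar.

No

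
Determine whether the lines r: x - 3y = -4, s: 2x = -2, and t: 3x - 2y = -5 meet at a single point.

Yes

Lines aᵢx + bᵢy = cᵢ with pairwise distinct directions are concurrent exactly when det[aᵢ bᵢ cᵢ] = 0.
Here the determinant is 0.
It vanishes, so the lines are concurrent at (-1, 1).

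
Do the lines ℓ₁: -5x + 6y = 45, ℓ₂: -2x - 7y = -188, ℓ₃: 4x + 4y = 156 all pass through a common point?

The three lines meet at one point iff the augmented coefficient matrix [aᵢ bᵢ cᵢ] has rank < 3, i.e. its determinant vanishes.
Here the determinant is -40.
Nonzero, so no common point exists.

No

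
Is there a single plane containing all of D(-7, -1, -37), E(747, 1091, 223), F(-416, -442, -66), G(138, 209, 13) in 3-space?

Yes

With D as base: DE = (754, 1092, 260), DF = (-409, -441, -29), DG = (145, 210, 50).
DF × DG = (-15960, 16245, -21945).
DE · (DF × DG) = 0.
The scalar triple product vanishes, so the four points are coplanar.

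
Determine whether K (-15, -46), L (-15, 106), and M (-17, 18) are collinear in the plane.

No

KL = (0, 152), KM = (-2, 64).
If collinear, KM would be a scalar multiple of KL. But (0)·(64) ≠ (152)·(-2) (difference 304), so they are not parallel; the points are not collinear.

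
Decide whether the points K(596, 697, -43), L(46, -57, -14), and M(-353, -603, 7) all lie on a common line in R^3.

No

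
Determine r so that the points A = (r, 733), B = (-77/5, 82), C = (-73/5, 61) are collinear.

-201/5

The three points are collinear iff det[AB; AC] = 0.
This determinant is linear in r: (21)r + (4221/5) = 0, so r = -201/5.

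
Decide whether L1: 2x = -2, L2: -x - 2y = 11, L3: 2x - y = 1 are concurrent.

No

Intersecting L1 and L2: solving the 2×2 system gives (x, y) = (-1, -5).
Substitute into L3: (2)(-1) + (-1)(-5) = 3.
But L3 requires 1 ≠ 3, so the three lines have no common point.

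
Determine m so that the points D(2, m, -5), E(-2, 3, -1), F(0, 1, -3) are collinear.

-1

Collinearity requires DE × DF = 0; each component is linear in m.
The x-component gives (2)m + (2) = 0, so m = -1.
The remaining components then also vanish.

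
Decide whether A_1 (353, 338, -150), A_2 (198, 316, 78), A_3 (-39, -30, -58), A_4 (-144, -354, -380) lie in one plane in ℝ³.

The four points are coplanar iff the 3×3 determinant with rows A_1A_2, A_1A_3, A_1A_4 is zero.
Rows: (-155, -22, 228), (-392, -368, 92), (-497, -692, -230).
Expanding along the first row: (-155)(148304) − (-22)(135884) + (228)(88368) = 150232.
Nonzero ⇒ not coplanar.

No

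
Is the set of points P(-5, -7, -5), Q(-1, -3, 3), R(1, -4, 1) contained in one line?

PQ = (4, 4, 8), PR = (6, 3, 6).
Comparing components 3 and 1: (8)(6) − (4)(6) = 24 ≠ 0, so PQ and PR are not parallel and the points are not collinear.

No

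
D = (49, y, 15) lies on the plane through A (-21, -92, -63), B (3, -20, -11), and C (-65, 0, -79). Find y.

The plane through A, B, C has equation −5936x − 1904y + 5376z = -38864.
Substituting D: (-1904)y + (-210224) = -38864, so y = -90.

-90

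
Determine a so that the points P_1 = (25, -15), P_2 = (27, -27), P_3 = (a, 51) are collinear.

14

The three points are collinear iff det[P_1P_2; P_1P_3] = 0.
This determinant is linear in a: (12)a + (-168) = 0, so a = 14.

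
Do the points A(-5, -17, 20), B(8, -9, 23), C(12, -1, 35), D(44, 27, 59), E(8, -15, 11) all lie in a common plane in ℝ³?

The plane through A, B, C has normal n = AB × AC = (72, -144, 72) and equation n·P = 3528.
Checking the remaining points: n·D = 3528, n·E = 3528.
All equal 3528, so all 5 points lie in one plane.

Yes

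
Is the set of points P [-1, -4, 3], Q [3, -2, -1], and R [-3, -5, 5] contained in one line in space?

Yes

PQ = (4, 2, -4), PR = (-2, -1, 2).
Each component of PR is -1/2 times the corresponding component of PQ, so PR = -1/2·PQ and the points are collinear.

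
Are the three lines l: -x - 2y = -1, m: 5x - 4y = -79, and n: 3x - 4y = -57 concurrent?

Yes

The three lines meet at one point iff the augmented coefficient matrix [aᵢ bᵢ cᵢ] has rank < 3, i.e. its determinant vanishes.
Here the determinant is 0.
It vanishes, so the lines are concurrent at (-11, 6).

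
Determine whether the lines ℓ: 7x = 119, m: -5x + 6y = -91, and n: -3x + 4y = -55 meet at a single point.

Yes

The three lines meet at one point iff the augmented coefficient matrix [aᵢ bᵢ cᵢ] has rank < 3, i.e. its determinant vanishes.
Here the determinant is 0.
It vanishes, so the lines are concurrent at (17, -1).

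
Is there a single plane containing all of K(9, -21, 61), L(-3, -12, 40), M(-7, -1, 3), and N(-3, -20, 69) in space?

The four points are coplanar iff the 3×3 determinant with rows KL, KM, KN is zero.
Rows: (-12, 9, -21), (-16, 20, -58), (-12, 1, 8).
Expanding along the first row: (-12)(218) − (9)(-824) + (-21)(224) = 96.
Nonzero ⇒ not coplanar.

No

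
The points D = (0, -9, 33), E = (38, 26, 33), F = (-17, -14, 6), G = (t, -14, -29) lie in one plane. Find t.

-32

Normal to plane DEF: n = (-945, 1026, 405); plane equation n·P = 4131.
Requiring n·G = 4131: (-945)t + (-26109) = 4131.
So t = -32.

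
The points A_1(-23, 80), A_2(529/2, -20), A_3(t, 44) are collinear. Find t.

Collinearity: (A_3 − A_1) must be parallel to (A_2 − A_1) = (575/2, -100).
Cross-multiplying the components: (t − (-23))·(-100) = (-36)·(575/2).
Solving gives t = 161/2.

161/2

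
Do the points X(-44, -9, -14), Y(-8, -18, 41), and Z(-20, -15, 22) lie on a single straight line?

XY = (36, -9, 55), XZ = (24, -6, 36).
Comparing components 2 and 3: (-9)(36) − (55)(-6) = 6 ≠ 0, so XY and XZ are not parallel and the points are not collinear.

No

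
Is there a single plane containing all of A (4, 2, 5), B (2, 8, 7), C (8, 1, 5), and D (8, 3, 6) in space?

With A as base: AB = (-2, 6, 2), AC = (4, -1, 0), AD = (4, 1, 1).
AC × AD = (-1, -4, 8).
AB · (AC × AD) = -6.
Since -6 ≠ 0, the four points are not coplanar.

No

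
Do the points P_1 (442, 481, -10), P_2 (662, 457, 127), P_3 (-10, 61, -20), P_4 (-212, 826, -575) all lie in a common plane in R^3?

No

The four points are coplanar iff the 3×3 determinant with rows P_1P_2, P_1P_3, P_1P_4 is zero.
Rows: (220, -24, 137), (-452, -420, -10), (-654, 345, -565).
Expanding along the first row: (220)(240750) − (-24)(248840) + (137)(-430620) = -57780.
Nonzero ⇒ not coplanar.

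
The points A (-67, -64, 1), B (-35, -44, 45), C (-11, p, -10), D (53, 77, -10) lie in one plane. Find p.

Normal to plane ABD: n = (-6424, 5632, 2112); plane equation n·P = 72072.
Requiring n·C = 72072: (5632)p + (49544) = 72072.
So p = 4.

4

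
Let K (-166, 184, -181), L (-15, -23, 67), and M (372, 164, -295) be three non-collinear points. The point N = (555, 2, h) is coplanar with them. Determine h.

-118

Coplanarity requires KL · (KM × KN) = 0.
KL = (151, -207, 248), KM = (538, -20, -114); the triple product is linear in h with coefficient 108346 and constant term 12784828.
Setting it to zero: h = -118.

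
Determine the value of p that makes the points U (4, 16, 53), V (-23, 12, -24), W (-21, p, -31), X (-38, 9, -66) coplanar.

25

Normal to plane UVX: n = (-63, 21, 21); plane equation n·P = 1197.
Requiring n·W = 1197: (21)p + (672) = 1197.
So p = 25.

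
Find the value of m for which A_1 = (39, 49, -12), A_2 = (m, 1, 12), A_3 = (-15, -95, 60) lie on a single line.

Direction A_1A_3 = (-54, -144, 72). From the y-coordinate of A_2, the parameter along the line is τ = (1 − 49)/(-144) = 1/3.
Then m = 39 + 1/3·(-54) = 21.

21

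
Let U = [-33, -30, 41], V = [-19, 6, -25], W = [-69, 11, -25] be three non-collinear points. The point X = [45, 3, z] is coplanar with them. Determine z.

The plane through U, V, W has equation 330x + 3300y + 1870z = -33220.
Substituting X: (1870)z + (24750) = -33220, so z = -31.

-31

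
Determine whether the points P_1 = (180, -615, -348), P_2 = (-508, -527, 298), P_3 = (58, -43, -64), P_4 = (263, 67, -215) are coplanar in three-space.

Yes

With P_1 as base: P_1P_2 = (-688, 88, 646), P_1P_3 = (-122, 572, 284), P_1P_4 = (83, 682, 133).
P_1P_3 × P_1P_4 = (-117612, 39798, -130680).
P_1P_2 · (P_1P_3 × P_1P_4) = 0.
The scalar triple product vanishes, so the four points are coplanar.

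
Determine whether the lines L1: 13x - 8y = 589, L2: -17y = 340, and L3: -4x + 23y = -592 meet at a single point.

Yes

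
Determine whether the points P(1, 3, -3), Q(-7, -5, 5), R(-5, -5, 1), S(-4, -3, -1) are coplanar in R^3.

With P as base: PQ = (-8, -8, 8), PR = (-6, -8, 4), PS = (-5, -6, 2).
PR × PS = (8, -8, -4).
PQ · (PR × PS) = -32.
Since -32 ≠ 0, the four points are not coplanar.

No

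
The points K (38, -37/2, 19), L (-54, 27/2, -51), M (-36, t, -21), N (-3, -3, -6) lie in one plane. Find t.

21/2

Normal to plane KLN: n = (285, 570, -114); plane equation n·P = -1881.
Requiring n·M = -1881: (570)t + (-7866) = -1881.
So t = 21/2.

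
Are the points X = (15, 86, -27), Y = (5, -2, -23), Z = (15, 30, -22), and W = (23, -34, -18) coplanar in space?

With X as base: XY = (-10, -88, 4), XZ = (0, -56, 5), XW = (8, -120, 9).
XZ × XW = (96, 40, 448).
XY · (XZ × XW) = -2688.
Since -2688 ≠ 0, the four points are not coplanar.

No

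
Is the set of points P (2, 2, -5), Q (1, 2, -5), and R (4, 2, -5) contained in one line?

PQ = (-1, 0, 0), PR = (2, 0, 0).
Each component of PR is -2 times the corresponding component of PQ, so PR = -2·PQ and the points are collinear.

Yes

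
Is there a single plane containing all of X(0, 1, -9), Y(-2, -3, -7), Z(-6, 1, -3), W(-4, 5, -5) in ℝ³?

Yes

The four points are coplanar iff the 3×3 determinant with rows XY, XZ, XW is zero.
Rows: (-2, -4, 2), (-6, 0, 6), (-4, 4, 4).
Expanding along the first row: (-2)(-24) − (-4)(0) + (2)(-24) = 0.
Zero determinant ⇒ coplanar.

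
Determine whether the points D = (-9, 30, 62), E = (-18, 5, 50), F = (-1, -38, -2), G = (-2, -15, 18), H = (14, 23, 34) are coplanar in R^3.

Yes

The plane through D, E, F has normal n = DE × DF = (784, -672, 812) and equation n·P = 23128.
Checking the remaining points: n·G = 23128, n·H = 23128.
All equal 23128, so all 5 points lie in one plane.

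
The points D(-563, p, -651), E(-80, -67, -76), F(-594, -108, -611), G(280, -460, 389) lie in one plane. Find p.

232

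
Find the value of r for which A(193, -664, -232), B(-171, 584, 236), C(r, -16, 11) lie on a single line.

Collinearity requires AB × AC = 0; each component is linear in r.
The y-component gives (468)r + (-1872) = 0, so r = 4.
The remaining components then also vanish.

4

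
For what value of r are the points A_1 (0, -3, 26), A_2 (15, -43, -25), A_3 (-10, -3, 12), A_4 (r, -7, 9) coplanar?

-7

Coplanarity ⇔ det[A_1A_2; A_1A_3; A_1A_4] = 0.
Expanding, this is linear in r: (560)r + (3920) = 0.
So r = -7.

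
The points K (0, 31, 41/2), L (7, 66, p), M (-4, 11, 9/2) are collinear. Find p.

97/2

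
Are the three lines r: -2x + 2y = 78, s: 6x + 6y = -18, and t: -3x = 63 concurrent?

Yes

The three lines meet at one point iff the augmented coefficient matrix [aᵢ bᵢ cᵢ] has rank < 3, i.e. its determinant vanishes.
Here the determinant is 0.
It vanishes, so the lines are concurrent at (-21, 18).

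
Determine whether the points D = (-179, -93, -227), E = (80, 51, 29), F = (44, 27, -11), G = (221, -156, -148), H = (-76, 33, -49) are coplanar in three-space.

The plane through D, E, F has normal n = DE × DF = (384, 1144, -1032) and equation n·P = 59136.
Checking the remaining points: n·G = 59136, n·H = 59136.
All equal 59136, so all 5 points lie in one plane.

Yes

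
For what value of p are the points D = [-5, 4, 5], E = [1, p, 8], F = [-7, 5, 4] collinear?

Collinearity requires DE × DF = 0; each component is linear in p.
The x-component gives (-1)p + (1) = 0, so p = 1.
The remaining components then also vanish.

1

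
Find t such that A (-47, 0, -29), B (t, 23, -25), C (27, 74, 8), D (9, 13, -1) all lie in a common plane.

-39

Coplanarity ⇔ det[AB; AC; AD] = 0.
Expanding, this is linear in t: (1591)t + (62049) = 0.
So t = -39.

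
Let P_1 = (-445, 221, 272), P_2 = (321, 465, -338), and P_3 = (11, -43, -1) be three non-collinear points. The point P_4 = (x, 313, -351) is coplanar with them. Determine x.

A normal to the plane is n = P_1P_2 × P_1P_3 = (-227652, -69042, -313488).
P_4 lies in the plane iff n · P_1P_4 = 0.
This gives (-227652)x + (87646020) = 0, so x = 385.

385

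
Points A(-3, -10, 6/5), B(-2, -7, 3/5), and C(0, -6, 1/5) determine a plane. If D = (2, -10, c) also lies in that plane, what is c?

The plane through A, B, C has equation −(3/5)x − (4/5)y − 5z = 19/5.
Substituting D: (-5)c + (34/5) = 19/5, so c = 3/5.

3/5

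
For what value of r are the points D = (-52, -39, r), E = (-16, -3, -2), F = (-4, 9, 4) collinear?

-20

Direction EF = (12, 12, 6). From the x-coordinate of D, the parameter along the line is τ = (-52 − (-16))/12 = -3.
Then r = (-2) + (-3)·(6) = -20.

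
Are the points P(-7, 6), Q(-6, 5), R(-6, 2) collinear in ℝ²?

No

PQ = (1, -1), PR = (1, -4).
Twice the signed area of △PQR is (1)(-4) − (-1)(1) = -3.
The area is nonzero, so the three points are not collinear.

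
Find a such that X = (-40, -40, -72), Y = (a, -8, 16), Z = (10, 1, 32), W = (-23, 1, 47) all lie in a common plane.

The points are coplanar iff XY · (XZ × XW) = 0.
Expanding, this is linear in a: (615)a + (9840) = 0.
So a = -16.

-16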